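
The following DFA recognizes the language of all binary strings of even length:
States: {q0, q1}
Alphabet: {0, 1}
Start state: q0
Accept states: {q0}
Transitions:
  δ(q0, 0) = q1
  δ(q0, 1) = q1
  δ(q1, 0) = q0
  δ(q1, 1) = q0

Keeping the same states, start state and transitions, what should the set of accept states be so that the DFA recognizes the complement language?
The DFA is complete (every state has a transition on every symbol), so the complement
is recognized by the same DFA with accepting and non-accepting states swapped.
Original accept states: {q0}
Complement accept states = All states - Original accept states
= {q0, q1} - {q0}
= {q1}
Complement language: strings of ODD length

Final answer: {q1}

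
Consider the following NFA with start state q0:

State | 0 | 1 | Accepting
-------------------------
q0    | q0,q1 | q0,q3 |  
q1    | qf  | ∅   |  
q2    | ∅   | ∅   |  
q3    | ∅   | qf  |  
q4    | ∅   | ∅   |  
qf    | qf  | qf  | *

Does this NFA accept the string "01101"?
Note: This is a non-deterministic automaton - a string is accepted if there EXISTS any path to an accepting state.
Track the set of states the NFA could be in: start {q0}
Read '0': {q0} → {q0, q1}
Read '1': {q0, q1} → {q0, q3}
Read '1': {q0, q3} → {q0, q3, qf}
Read '0': {q0, q3, qf} → {q0, q1, qf}
Read '1': {q0, q1, qf} → {q0, q3, qf}
Final set {q0, q3, qf} contains accepting state(s) {qf} → accepted.

Final answer: Yes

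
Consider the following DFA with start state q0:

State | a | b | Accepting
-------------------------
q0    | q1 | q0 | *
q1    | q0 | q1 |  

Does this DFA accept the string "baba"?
Start in q0.
Read 'b': q0 → q0
Read 'a': q0 → q1
Read 'b': q1 → q1
Read 'a': q1 → q0
Final state q0 is accepting, so the string is accepted.

Final answer: Yes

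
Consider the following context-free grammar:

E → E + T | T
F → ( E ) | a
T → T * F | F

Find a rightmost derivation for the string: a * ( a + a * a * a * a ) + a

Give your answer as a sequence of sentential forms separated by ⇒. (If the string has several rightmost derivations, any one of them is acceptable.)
Start with E.
Step 1: the rightmost non-terminal is E; apply E → E + T:  E + T
Step 2: the rightmost non-terminal is T; apply T → F:  E + F
Step 3: the rightmost non-terminal is F; apply F → a:  E + a
Step 4: the rightmost non-terminal is E; apply E → T:  T + a
Step 5: the rightmost non-terminal is T; apply T → T * F:  T * F + a
Step 6: the rightmost non-terminal is F; apply F → ( E ):  T * ( E ) + a
Step 7: the rightmost non-terminal is E; apply E → E + T:  T * ( E + T ) + a
Step 8: the rightmost non-terminal is T; apply T → T * F:  T * ( E + T * F ) + a
Step 9: the rightmost non-terminal is F; apply F → a:  T * ( E + T * a ) + a
Step 10: the rightmost non-terminal is T; apply T → T * F:  T * ( E + T * F * a ) + a
Step 11: the rightmost non-terminal is F; apply F → a:  T * ( E + T * a * a ) + a
Step 12: the rightmost non-terminal is T; apply T → T * F:  T * ( E + T * F * a * a ) + a
Step 13: the rightmost non-terminal is F; apply F → a:  T * ( E + T * a * a * a ) + a
Step 14: the rightmost non-terminal is T; apply T → F:  T * ( E + F * a * a * a ) + a
Step 15: the rightmost non-terminal is F; apply F → a:  T * ( E + a * a * a * a ) + a
Step 16: the rightmost non-terminal is E; apply E → T:  T * ( T + a * a * a * a ) + a
Step 17: the rightmost non-terminal is T; apply T → F:  T * ( F + a * a * a * a ) + a
Step 18: the rightmost non-terminal is F; apply F → a:  T * ( a + a * a * a * a ) + a
Step 19: the rightmost non-terminal is T; apply T → F:  F * ( a + a * a * a * a ) + a
Step 20: the rightmost non-terminal is F; apply F → a:  a * ( a + a * a * a * a ) + a

Final answer: E ⇒ E + T ⇒ E + F ⇒ E + a ⇒ T + a ⇒ T * F + a ⇒ T * ( E ) + a ⇒ T * ( E + T ) + a ⇒ T * ( E + T * F ) + a ⇒ T * ( E + T * a ) + a ⇒ T * ( E + T * F * a ) + a ⇒ T * ( E + T * a * a ) + a ⇒ T * ( E + T * F * a * a ) + a ⇒ T * ( E + T * a * a * a ) + a ⇒ T * ( E + F * a * a * a ) + a ⇒ T * ( E + a * a * a * a ) + a ⇒ T * ( T + a * a * a * a ) + a ⇒ T * ( F + a * a * a * a ) + a ⇒ T * ( a + a * a * a * a ) + a ⇒ F * ( a + a * a * a * a ) + a ⇒ a * ( a + a * a * a * a ) + a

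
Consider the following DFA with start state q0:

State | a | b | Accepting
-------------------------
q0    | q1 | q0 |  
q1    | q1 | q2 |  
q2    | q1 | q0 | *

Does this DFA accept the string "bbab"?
Start in q0.
Read 'b': q0 → q0
Read 'b': q0 → q0
Read 'a': q0 → q1
Read 'b': q1 → q2
Final state q2 is accepting, so the string is accepted.

Final answer: Yes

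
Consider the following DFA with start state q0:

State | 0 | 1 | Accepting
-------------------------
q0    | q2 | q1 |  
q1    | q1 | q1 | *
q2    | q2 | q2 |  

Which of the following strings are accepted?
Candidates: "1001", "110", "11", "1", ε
"1001": q0 → q1 → q1 → q1 → q1; q1 is accepting → accepted
"110": q0 → q1 → q1 → q1; q1 is accepting → accepted
"11": q0 → q1 → q1; q1 is accepting → accepted
"1": q0 → q1; q1 is accepting → accepted
ε: q0; q0 is not accepting → rejected

Final answer: "1001", "110", "11", "1"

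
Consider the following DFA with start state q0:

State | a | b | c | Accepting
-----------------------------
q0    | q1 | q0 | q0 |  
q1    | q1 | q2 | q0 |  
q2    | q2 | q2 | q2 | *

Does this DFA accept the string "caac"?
Start in q0.
Read 'c': q0 → q0
Read 'a': q0 → q1
Read 'a': q1 → q1
Read 'c': q1 → q0
Final state q0 is not accepting, so the string is rejected.

Final answer: No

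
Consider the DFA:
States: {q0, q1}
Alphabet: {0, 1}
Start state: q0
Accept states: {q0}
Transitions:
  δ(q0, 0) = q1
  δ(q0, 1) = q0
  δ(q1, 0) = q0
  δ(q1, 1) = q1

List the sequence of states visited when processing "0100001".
Starting at q0
Read '0': q0 -> q1
Read '1': q1 -> q1
Read '0': q1 -> q0
Read '0': q0 -> q1
Read '0': q1 -> q0
Read '0': q0 -> q1
Read '1': q1 -> q1

Final answer: q0 -> q1 -> q1 -> q0 -> q1 -> q0 -> q1 -> q1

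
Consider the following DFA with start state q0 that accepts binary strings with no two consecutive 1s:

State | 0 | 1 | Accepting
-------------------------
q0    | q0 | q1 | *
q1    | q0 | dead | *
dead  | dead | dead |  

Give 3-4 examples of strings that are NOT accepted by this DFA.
Any strings that end in a non-accepting state work; for example:
"11": q0 → q1 → dead; dead is not accepting → rejected
"011": q0 → q0 → q1 → dead; dead is not accepting → rejected
"110": q0 → q1 → dead → dead; dead is not accepting → rejected
"1111": q0 → q1 → dead → dead → dead; dead is not accepting → rejected

Final answer: "11", "011", "110", "1111"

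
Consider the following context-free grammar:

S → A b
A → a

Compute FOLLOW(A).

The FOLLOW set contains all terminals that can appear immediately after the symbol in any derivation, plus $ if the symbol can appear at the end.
A occurs only in S → A b, where it is immediately followed by the terminal b. So FOLLOW(A) = {b}.

Final answer: {b}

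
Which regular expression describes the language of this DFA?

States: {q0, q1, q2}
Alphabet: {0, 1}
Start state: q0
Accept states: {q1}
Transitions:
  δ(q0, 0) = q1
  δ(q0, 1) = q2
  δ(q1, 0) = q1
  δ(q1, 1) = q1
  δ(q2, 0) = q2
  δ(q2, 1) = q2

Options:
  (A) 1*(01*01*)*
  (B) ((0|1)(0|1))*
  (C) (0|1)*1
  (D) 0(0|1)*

Testing sample strings against the DFA:
  '01101' -> accepted
  '000' -> accepted
  '110' -> rejected
  '1011' -> rejected
Checking each option for a counterexample:
  (A) 1*(01*01*)*: ε is rejected by the DFA but matches the regex → eliminated
  (B) ((0|1)(0|1))*: ε is rejected by the DFA but matches the regex → eliminated
  (C) (0|1)*1: '0' is accepted by the DFA but does not match the regex → eliminated
  (D) 0(0|1)*: agrees with the DFA on all strings of length ≤ 4
Only (D) 0(0|1)* is consistent with the DFA.

Final answer: (D) 0(0|1)*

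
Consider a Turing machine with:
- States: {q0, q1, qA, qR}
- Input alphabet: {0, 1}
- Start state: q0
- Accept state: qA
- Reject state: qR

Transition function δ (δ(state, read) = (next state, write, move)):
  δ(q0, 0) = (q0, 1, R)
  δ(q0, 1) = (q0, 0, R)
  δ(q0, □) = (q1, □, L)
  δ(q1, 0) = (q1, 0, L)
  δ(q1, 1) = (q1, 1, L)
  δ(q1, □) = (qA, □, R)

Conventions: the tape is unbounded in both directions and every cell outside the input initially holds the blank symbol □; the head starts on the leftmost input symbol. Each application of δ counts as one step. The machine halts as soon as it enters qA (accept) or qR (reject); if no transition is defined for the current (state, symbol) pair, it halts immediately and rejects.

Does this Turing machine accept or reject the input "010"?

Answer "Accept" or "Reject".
Step 0: [q0]010 (head at position 0)
Step 1: δ(q0, 0) = (q0, 1, R)  ⊢  1[q0]10 (head at position 1)
Step 2: δ(q0, 1) = (q0, 0, R)  ⊢  10[q0]0 (head at position 2)
Step 3: δ(q0, 0) = (q0, 1, R)  ⊢  101[q0]□ (head at position 3)
Step 4: δ(q0, □) = (q1, □, L)  ⊢  10[q1]1□ (head at position 2)
Step 5: δ(q1, 1) = (q1, 1, L)  ⊢  1[q1]01□ (head at position 1)
Step 6: δ(q1, 0) = (q1, 0, L)  ⊢  [q1]101□ (head at position 0)
Step 7: δ(q1, 1) = (q1, 1, L)  ⊢  [q1]□101□ (head at position -1)
Step 8: δ(q1, □) = (qA, □, R)  ⊢  □[qA]101□ (head at position 0)
The machine is in qA, so it halts and accepts.

Final answer: Accept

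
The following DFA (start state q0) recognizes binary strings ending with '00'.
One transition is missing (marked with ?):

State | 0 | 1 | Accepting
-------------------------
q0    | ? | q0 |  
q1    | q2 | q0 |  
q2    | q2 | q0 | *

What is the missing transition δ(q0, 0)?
q1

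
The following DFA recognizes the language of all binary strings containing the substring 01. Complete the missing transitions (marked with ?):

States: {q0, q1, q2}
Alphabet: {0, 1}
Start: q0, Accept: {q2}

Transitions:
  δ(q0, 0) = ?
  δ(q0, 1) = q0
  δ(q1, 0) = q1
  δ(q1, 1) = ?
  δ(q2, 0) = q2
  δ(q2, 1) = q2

What each state remembers (consistent with the given transitions and accept states):
  q0: 01 not seen yet and the last symbol was not 0
  q1: 01 not seen yet and the last symbol was 0
  q2: the substring 01 has already been seen
Filling in the missing entries:
  δ(q0, 0): in q0 (01 not seen yet and the last symbol was not 0), after reading 0 we have: 01 not seen yet and the last symbol was 0 → q1
  δ(q1, 1): in q1 (01 not seen yet and the last symbol was 0), after reading 1 we have: the substring 01 has already been seen → q2

Final answer: δ(q0, 0) = q1; δ(q1, 1) = q2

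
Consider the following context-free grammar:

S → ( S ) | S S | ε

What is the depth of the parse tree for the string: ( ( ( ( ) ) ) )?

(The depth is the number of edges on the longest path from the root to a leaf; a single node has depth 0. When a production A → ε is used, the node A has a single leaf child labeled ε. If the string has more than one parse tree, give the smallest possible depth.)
The string is 4 nested pairs. The shallowest parse tree applies S → ( S ) 4 times (one node per nested pair, each a child of the previous) and then S → ε in the middle.
S nodes at depths 0..4, ε leaf at depth 5; parentheses leaves are at depths 1..4.
(Using S → S S with an S → ε child anywhere only adds levels, so it cannot give a shallower tree.)
Depth = 5.

Final answer: 5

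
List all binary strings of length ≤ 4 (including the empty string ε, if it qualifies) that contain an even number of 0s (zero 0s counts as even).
Checking every binary string of length 0 to 4:
  Length 0: accepted: ε | rejected: (none)
  Length 1: accepted: 1 | rejected: 0
  Length 2: accepted: 00, 11 | rejected: 01, 10
  Length 3: accepted: 001, 010, 100, 111 | rejected: 000, 011, 101, 110
  Length 4: accepted: 0000, 0011, 0101, 0110, 1001, 1010, 1100, 1111 | rejected: 0001, 0010, 0100, 0111, 1000, 1011, 1101, 1110
Total: 16 string(s).

Final answer: ε, 1, 00, 11, 001, 010, 100, 111, 0000, 0011, 0101, 0110, 1001, 1010, 1100, 1111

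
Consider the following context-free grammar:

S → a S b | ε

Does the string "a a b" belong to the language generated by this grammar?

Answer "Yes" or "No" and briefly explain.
Every derivation applies S → a S b some number n of times and then S → ε, producing a^n b^n with equally many a's and b's. The string a a b has two a's but only one b, so it cannot be derived.

Final answer: No - no valid derivation exists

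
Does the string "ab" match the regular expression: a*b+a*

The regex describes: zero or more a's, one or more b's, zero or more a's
Yes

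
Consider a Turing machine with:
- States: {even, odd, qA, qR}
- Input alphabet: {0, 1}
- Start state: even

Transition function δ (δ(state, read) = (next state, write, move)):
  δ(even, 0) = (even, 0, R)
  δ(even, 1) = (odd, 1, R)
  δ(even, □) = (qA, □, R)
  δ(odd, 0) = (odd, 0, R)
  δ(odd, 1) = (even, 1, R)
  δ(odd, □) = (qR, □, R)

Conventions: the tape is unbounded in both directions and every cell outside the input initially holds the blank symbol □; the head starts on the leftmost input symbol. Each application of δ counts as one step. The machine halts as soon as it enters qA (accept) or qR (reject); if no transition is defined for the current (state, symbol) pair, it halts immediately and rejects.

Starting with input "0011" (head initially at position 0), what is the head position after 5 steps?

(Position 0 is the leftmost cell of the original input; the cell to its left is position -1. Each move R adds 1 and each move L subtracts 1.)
Step 0: [even]0011 (head at position 0)
Step 1: δ(even, 0) = (even, 0, R)  ⊢  0[even]011 (head at position 1)
Step 2: δ(even, 0) = (even, 0, R)  ⊢  00[even]11 (head at position 2)
Step 3: δ(even, 1) = (odd, 1, R)  ⊢  001[odd]1 (head at position 3)
Step 4: δ(odd, 1) = (even, 1, R)  ⊢  0011[even]□ (head at position 4)
Step 5: δ(even, □) = (qA, □, R)  ⊢  0011□[qA]□ (head at position 5)
Head position after 5 steps: 5

Final answer: Position 5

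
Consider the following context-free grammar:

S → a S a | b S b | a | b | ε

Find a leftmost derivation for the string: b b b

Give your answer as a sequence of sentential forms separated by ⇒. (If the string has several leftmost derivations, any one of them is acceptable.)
Start with S.
Step 1: the leftmost non-terminal is S; apply S → b S b:  b S b
Step 2: the leftmost non-terminal is S; apply S → b:  b b b

Final answer: S ⇒ b S b ⇒ b b b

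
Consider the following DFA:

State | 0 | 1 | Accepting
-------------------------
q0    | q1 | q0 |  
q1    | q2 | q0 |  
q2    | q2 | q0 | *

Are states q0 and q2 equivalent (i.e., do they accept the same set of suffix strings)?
Try the suffix ε (the empty string).
From q0: q0 — not accepting.
From q2: q2 — accepting.
The two states disagree on this suffix, so they are not equivalent.

Final answer: No. Distinguishing string: ε (the empty string) - accepted from q2 but not from q0.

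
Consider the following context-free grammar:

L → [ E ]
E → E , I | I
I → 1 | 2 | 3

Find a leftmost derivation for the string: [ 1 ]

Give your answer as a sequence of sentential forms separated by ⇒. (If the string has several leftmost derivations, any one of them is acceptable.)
Start with L.
Step 1: the leftmost non-terminal is L; apply L → [ E ]:  [ E ]
Step 2: the leftmost non-terminal is E; apply E → I:  [ I ]
Step 3: the leftmost non-terminal is I; apply I → 1:  [ 1 ]

Final answer: L ⇒ [ E ] ⇒ [ I ] ⇒ [ 1 ]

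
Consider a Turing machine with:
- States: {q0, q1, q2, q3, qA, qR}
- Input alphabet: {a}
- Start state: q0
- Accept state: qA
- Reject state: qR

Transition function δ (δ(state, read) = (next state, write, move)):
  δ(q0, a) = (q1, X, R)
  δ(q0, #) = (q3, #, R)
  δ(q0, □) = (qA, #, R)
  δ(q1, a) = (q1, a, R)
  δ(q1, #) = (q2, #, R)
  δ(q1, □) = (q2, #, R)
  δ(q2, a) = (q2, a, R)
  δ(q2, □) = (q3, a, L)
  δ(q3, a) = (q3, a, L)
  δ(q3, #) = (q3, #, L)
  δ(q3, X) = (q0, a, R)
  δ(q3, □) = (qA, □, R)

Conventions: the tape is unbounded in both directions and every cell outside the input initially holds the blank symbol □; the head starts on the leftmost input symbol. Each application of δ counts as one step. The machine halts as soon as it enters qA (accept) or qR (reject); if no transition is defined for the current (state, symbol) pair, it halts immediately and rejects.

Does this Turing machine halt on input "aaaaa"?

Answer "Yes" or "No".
Trace (configuration after each step, as tape_left[state]tape_right with head position):
Step 0: [q0]aaaaa (head at position 0)
Step 1: X[q1]aaaa (head 1)
Step 2: Xa[q1]aaa (head 2)
Step 3: Xaa[q1]aa (head 3)
Step 4: Xaaa[q1]a (head 4)
Step 5: Xaaaa[q1]□ (head 5)
Step 6: Xaaaa#[q2]□ (head 6)
Step 7: Xaaaa[q3]#a (head 5)
Step 8: Xaaa[q3]a#a (head 4)
Step 9: Xaa[q3]aa#a (head 3)
Step 10: Xa[q3]aaa#a (head 2)
Step 11: X[q3]aaaa#a (head 1)
Step 12: [q3]Xaaaa#a (head 0)
Step 13: a[q0]aaaa#a (head 1)
Step 14: aX[q1]aaa#a (head 2)
Step 15: aXa[q1]aa#a (head 3)
Step 16: aXaa[q1]a#a (head 4)
Step 17: aXaaa[q1]#a (head 5)
Step 18: aXaaa#[q2]a (head 6)
Step 19: aXaaa#a[q2]□ (head 7)
Step 20: aXaaa#[q3]aa (head 6)
Step 21: aXaaa[q3]#aa (head 5)
Step 22: aXaa[q3]a#aa (head 4)
Step 23: aXa[q3]aa#aa (head 3)
Step 24: aX[q3]aaa#aa (head 2)
Step 25: a[q3]Xaaa#aa (head 1)
Step 26: aa[q0]aaa#aa (head 2)
Step 27: aaX[q1]aa#aa (head 3)
Step 28: aaXa[q1]a#aa (head 4)
Step 29: aaXaa[q1]#aa (head 5)
Step 30: aaXaa#[q2]aa (head 6)
Step 31: aaXaa#a[q2]a (head 7)
Step 32: aaXaa#aa[q2]□ (head 8)
Step 33: aaXaa#a[q3]aa (head 7)
Step 34: aaXaa#[q3]aaa (head 6)
Step 35: aaXaa[q3]#aaa (head 5)
Step 36: aaXa[q3]a#aaa (head 4)
Step 37: aaX[q3]aa#aaa (head 3)
Step 38: aa[q3]Xaa#aaa (head 2)
Step 39: aaa[q0]aa#aaa (head 3)
Step 40: aaaX[q1]a#aaa (head 4)
Step 41: aaaXa[q1]#aaa (head 5)
Step 42: aaaXa#[q2]aaa (head 6)
Step 43: aaaXa#a[q2]aa (head 7)
Step 44: aaaXa#aa[q2]a (head 8)
Step 45: aaaXa#aaa[q2]□ (head 9)
Step 46: aaaXa#aa[q3]aa (head 8)
Step 47: aaaXa#a[q3]aaa (head 7)
Step 48: aaaXa#[q3]aaaa (head 6)
Step 49: aaaXa[q3]#aaaa (head 5)
Step 50: aaaX[q3]a#aaaa (head 4)
Step 51: aaa[q3]Xa#aaaa (head 3)
Step 52: aaaa[q0]a#aaaa (head 4)
Step 53: aaaaX[q1]#aaaa (head 5)
Step 54: aaaaX#[q2]aaaa (head 6)
Step 55: aaaaX#a[q2]aaa (head 7)
Step 56: aaaaX#aa[q2]aa (head 8)
Step 57: aaaaX#aaa[q2]a (head 9)
Step 58: aaaaX#aaaa[q2]□ (head 10)
Step 59: aaaaX#aaa[q3]aa (head 9)
Step 60: aaaaX#aa[q3]aaa (head 8)
Step 61: aaaaX#a[q3]aaaa (head 7)
Step 62: aaaaX#[q3]aaaaa (head 6)
Step 63: aaaaX[q3]#aaaaa (head 5)
Step 64: aaaa[q3]X#aaaaa (head 4)
Step 65: aaaaa[q0]#aaaaa (head 5)
Step 66: aaaaa#[q3]aaaaa (head 6)
Step 67: aaaaa[q3]#aaaaa (head 5)
Step 68: aaaa[q3]a#aaaaa (head 4)
Step 69: aaa[q3]aa#aaaaa (head 3)
Step 70: aa[q3]aaa#aaaaa (head 2)
Step 71: a[q3]aaaa#aaaaa (head 1)
Step 72: [q3]aaaaa#aaaaa (head 0)
Step 73: [q3]□aaaaa#aaaaa (head -1)
Step 74: □[qA]aaaaa#aaaaa (head 0)
The machine is in qA, so it halts and accepts.
It halts after 74 steps.

Final answer: Yes - halts after 74 steps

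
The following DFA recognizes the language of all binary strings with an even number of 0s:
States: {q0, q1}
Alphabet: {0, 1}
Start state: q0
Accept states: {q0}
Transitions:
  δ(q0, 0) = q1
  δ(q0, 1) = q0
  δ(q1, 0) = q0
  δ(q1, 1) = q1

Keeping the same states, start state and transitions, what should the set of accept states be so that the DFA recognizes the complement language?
The DFA is complete (every state has a transition on every symbol), so the complement
is recognized by the same DFA with accepting and non-accepting states swapped.
Original accept states: {q0}
Complement accept states = All states - Original accept states
= {q0, q1} - {q0}
= {q1}
Complement language: strings with an ODD number of 0s

Final answer: {q1}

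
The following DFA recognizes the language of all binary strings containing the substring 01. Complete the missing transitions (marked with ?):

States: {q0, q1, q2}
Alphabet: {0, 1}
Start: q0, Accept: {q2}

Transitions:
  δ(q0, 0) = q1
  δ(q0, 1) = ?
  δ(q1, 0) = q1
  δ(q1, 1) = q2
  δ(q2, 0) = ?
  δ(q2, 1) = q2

What each state remembers (consistent with the given transitions and accept states):
  q0: 01 not seen yet and the last symbol was not 0
  q1: 01 not seen yet and the last symbol was 0
  q2: the substring 01 has already been seen
Filling in the missing entries:
  δ(q0, 1): in q0 (01 not seen yet and the last symbol was not 0), after reading 1 we have: 01 not seen yet and the last symbol was not 0 → q0
  δ(q2, 0): in q2 (the substring 01 has already been seen), after reading 0 we have: the substring 01 has already been seen → q2

Final answer: δ(q0, 1) = q0; δ(q2, 0) = q2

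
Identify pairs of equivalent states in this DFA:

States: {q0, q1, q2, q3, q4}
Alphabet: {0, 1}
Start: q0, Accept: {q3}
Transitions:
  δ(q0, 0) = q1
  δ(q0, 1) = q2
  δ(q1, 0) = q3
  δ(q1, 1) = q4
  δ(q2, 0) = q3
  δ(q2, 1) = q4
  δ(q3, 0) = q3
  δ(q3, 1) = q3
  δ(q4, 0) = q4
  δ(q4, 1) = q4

Using the table-filling algorithm:
Round 0 – mark pairs where exactly one state is accepting: (q0,q3), (q1,q3), (q2,q3), (q3,q4)
Round 1 – newly marked: (q0,q1) [on 0: q1 vs q3, already marked]; (q0,q2) [on 0: q1 vs q3, already marked]; (q1,q4) [on 0: q3 vs q4, already marked]; (q2,q4) [on 0: q3 vs q4, already marked]
Round 2 – newly marked: (q0,q4) [on 0: q1 vs q4, already marked]
No further pairs can be marked.
(q1, q2) unmarked: δ(q1,0)=q3, δ(q2,0)=q3; δ(q1,1)=q4, δ(q2,1)=q4 → equivalent
Equivalent pairs: (q1, q2)

Final answer: Equivalent pairs: (q1, q2)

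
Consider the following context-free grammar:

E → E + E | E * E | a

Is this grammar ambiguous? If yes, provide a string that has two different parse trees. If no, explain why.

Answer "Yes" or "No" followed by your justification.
Two different leftmost derivations of a + a * a:
  (1) E ⇒ E + E ⇒ a + E ⇒ a + E * E ⇒ a + a * E ⇒ a + a * a   (tree groups a + (a * a))
  (2) E ⇒ E * E ⇒ E + E * E ⇒ a + E * E ⇒ a + a * E ⇒ a + a * a   (tree groups (a + a) * a)
Two distinct leftmost derivations = two distinct parse trees, so the grammar is ambiguous.

Final answer: Yes - the string 'a + a * a' has two distinct leftmost derivations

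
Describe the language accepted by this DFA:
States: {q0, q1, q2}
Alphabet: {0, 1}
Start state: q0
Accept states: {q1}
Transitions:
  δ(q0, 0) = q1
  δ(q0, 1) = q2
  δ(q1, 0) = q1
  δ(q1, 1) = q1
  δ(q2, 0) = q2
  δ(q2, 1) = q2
Analyzing the DFA structure:
Start state: q0
Accept states: {q1}
Interpreting what each state remembers (checking against the transitions):
  q0: nothing has been read yet
  q1: the first symbol was 0
  q2: the first symbol was 1 (trap state)
  δ(q0, 0): in q0 (nothing has been read yet), after reading 0 we have: the first symbol was 0 → q1
  δ(q0, 1): in q0 (nothing has been read yet), after reading 1 we have: the first symbol was 1 (trap state) → q2
  δ(q1, 0): in q1 (the first symbol was 0), after reading 0 we have: the first symbol was 0 → q1
  δ(q1, 1): in q1 (the first symbol was 0), after reading 1 we have: the first symbol was 0 → q1
  δ(q2, 0): in q2 (the first symbol was 1 (trap state)), after reading 0 we have: the first symbol was 1 (trap state) → q2
  δ(q2, 1): in q2 (the first symbol was 1 (trap state)), after reading 1 we have: the first symbol was 1 (trap state) → q2
A string is accepted iff it ends in {q1}, i.e. the first symbol was 0.
Language: All binary strings starting with 0

Final answer: All binary strings starting with 0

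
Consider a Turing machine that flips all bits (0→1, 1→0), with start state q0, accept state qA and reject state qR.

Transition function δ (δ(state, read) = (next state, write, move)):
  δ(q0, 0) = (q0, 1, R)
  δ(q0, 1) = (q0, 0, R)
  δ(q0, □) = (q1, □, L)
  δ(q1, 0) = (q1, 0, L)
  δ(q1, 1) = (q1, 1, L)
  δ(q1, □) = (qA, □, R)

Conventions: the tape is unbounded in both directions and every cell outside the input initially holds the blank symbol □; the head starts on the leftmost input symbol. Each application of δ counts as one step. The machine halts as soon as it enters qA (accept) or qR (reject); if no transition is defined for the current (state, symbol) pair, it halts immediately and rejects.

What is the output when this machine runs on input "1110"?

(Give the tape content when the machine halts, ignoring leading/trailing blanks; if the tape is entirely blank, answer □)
Step 0: [q0]1110 (head at position 0)
Step 1: δ(q0, 1) = (q0, 0, R)  ⊢  0[q0]110 (head at position 1)
Step 2: δ(q0, 1) = (q0, 0, R)  ⊢  00[q0]10 (head at position 2)
Step 3: δ(q0, 1) = (q0, 0, R)  ⊢  000[q0]0 (head at position 3)
Step 4: δ(q0, 0) = (q0, 1, R)  ⊢  0001[q0]□ (head at position 4)
Step 5: δ(q0, □) = (q1, □, L)  ⊢  000[q1]1□ (head at position 3)
Step 6: δ(q1, 1) = (q1, 1, L)  ⊢  00[q1]01□ (head at position 2)
Step 7: δ(q1, 0) = (q1, 0, L)  ⊢  0[q1]001□ (head at position 1)
Step 8: δ(q1, 0) = (q1, 0, L)  ⊢  [q1]0001□ (head at position 0)
Step 9: δ(q1, 0) = (q1, 0, L)  ⊢  [q1]□0001□ (head at position -1)
Step 10: δ(q1, □) = (qA, □, R)  ⊢  □[qA]0001□ (head at position 0)
The machine is in qA, so it halts and accepts.
Tape content when halted (ignoring surrounding blanks): 0001

Final answer: Output: 0001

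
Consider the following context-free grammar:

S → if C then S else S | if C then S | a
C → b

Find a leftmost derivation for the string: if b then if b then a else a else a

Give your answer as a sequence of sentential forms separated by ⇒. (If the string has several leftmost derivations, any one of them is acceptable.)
Start with S.
Step 1: the leftmost non-terminal is S; apply S → if C then S else S:  if C then S else S
Step 2: the leftmost non-terminal is C; apply C → b:  if b then S else S
Step 3: the leftmost non-terminal is S; apply S → if C then S else S:  if b then if C then S else S else S
Step 4: the leftmost non-terminal is C; apply C → b:  if b then if b then S else S else S
Step 5: the leftmost non-terminal is S; apply S → a:  if b then if b then a else S else S
Step 6: the leftmost non-terminal is S; apply S → a:  if b then if b then a else a else S
Step 7: the leftmost non-terminal is S; apply S → a:  if b then if b then a else a else a

Final answer: S ⇒ if C then S else S ⇒ if b then S else S ⇒ if b then if C then S else S else S ⇒ if b then if b then S else S else S ⇒ if b then if b then a else S else S ⇒ if b then if b then a else a else S ⇒ if b then if b then a else a else a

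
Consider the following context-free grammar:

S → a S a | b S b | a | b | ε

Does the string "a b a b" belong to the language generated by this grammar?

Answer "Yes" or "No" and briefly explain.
Every production places the same symbol at both ends (or yields a single symbol / ε), so every derived string is a palindrome. a b a b reversed is b a b a ≠ a b a b, so it is not a palindrome and cannot be derived (already the first step fails: the string starts with a but ends with b, so neither S → a S a nor S → b S b fits).

Final answer: No - no valid derivation exists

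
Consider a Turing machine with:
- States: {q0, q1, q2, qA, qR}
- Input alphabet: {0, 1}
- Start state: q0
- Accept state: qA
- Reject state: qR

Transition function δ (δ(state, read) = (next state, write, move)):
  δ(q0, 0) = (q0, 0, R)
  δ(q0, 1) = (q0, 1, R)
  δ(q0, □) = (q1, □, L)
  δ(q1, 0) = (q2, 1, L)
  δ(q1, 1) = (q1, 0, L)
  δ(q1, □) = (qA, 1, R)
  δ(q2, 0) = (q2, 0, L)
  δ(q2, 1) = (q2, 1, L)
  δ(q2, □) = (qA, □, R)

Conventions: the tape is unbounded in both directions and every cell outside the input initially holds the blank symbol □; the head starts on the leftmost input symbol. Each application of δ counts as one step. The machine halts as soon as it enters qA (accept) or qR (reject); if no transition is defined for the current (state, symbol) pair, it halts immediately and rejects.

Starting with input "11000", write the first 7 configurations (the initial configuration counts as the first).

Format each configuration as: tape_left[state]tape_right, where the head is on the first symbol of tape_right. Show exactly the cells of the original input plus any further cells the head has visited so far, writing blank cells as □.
Step 0: [q0]11000 (head at position 0)
Step 1: δ(q0, 1) = (q0, 1, R)  ⊢  1[q0]1000 (head at position 1)
Step 2: δ(q0, 1) = (q0, 1, R)  ⊢  11[q0]000 (head at position 2)
Step 3: δ(q0, 0) = (q0, 0, R)  ⊢  110[q0]00 (head at position 3)
Step 4: δ(q0, 0) = (q0, 0, R)  ⊢  1100[q0]0 (head at position 4)
Step 5: δ(q0, 0) = (q0, 0, R)  ⊢  11000[q0]□ (head at position 5)
Step 6: δ(q0, □) = (q1, □, L)  ⊢  1100[q1]0□ (head at position 4)

Final answer: [q0]11000 ⊢ 1[q0]1000 ⊢ 11[q0]000 ⊢ 110[q0]00 ⊢ 1100[q0]0 ⊢ 11000[q0]□ ⊢ 1100[q1]0□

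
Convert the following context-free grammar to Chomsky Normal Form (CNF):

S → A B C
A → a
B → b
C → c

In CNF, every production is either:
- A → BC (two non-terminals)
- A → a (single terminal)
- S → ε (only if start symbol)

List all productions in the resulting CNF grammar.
The grammar has no ε-productions or unit productions to eliminate.
A → a is already in CNF (single terminal) – keep it.
B → b is already in CNF (single terminal) – keep it.
C → c is already in CNF (single terminal) – keep it.
S → A B C has 3 symbols on the right: break it into binary productions S → A X0, X0 → B C.
Resulting CNF grammar (5 productions): A → a; B → b; C → c; S → A X0; X0 → B C

Final answer: A → a; B → b; C → c; S → A X0; X0 → B C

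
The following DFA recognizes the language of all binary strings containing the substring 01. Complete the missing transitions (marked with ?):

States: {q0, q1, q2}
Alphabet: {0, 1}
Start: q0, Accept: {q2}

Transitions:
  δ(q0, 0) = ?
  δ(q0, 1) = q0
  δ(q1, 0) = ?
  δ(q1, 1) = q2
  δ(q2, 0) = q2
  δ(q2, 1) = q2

What each state remembers (consistent with the given transitions and accept states):
  q0: 01 not seen yet and the last symbol was not 0
  q1: 01 not seen yet and the last symbol was 0
  q2: the substring 01 has already been seen
Filling in the missing entries:
  δ(q0, 0): in q0 (01 not seen yet and the last symbol was not 0), after reading 0 we have: 01 not seen yet and the last symbol was 0 → q1
  δ(q1, 0): in q1 (01 not seen yet and the last symbol was 0), after reading 0 we have: 01 not seen yet and the last symbol was 0 → q1

Final answer: δ(q0, 0) = q1; δ(q1, 0) = q1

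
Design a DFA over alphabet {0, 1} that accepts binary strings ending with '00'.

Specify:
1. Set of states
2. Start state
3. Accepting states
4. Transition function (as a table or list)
One valid DFA (any DFA recognizing the same language is acceptable):
States: {q0, q1, q2}
Start: q0
Accepting: {q2}
Transitions (accepting states marked with *):
State | 0 | 1 | Accepting
-------------------------
q0    | q1 | q0 |  
q1    | q2 | q0 |  
q2    | q2 | q0 | *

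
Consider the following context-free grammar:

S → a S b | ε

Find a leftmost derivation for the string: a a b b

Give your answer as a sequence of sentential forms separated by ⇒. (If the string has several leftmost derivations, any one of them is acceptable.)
Start with S.
Step 1: the leftmost non-terminal is S; apply S → a S b:  a S b
Step 2: the leftmost non-terminal is S; apply S → a S b:  a a S b b
Step 3: the leftmost non-terminal is S; apply S → ε:  a a b b

Final answer: S ⇒ a S b ⇒ a a S b b ⇒ a a b b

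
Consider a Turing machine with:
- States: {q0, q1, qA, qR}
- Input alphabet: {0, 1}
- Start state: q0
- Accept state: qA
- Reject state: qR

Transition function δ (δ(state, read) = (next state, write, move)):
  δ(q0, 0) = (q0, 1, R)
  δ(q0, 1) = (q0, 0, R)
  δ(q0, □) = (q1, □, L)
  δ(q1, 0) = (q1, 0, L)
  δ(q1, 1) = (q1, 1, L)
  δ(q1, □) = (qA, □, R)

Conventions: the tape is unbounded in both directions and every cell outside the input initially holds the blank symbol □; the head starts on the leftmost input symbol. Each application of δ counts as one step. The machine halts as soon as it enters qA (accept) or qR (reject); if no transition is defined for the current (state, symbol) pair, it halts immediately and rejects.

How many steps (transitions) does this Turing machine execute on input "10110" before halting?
Step 0: [q0]10110 (head at position 0)
Step 1: δ(q0, 1) = (q0, 0, R)  ⊢  0[q0]0110 (head at position 1)
Step 2: δ(q0, 0) = (q0, 1, R)  ⊢  01[q0]110 (head at position 2)
Step 3: δ(q0, 1) = (q0, 0, R)  ⊢  010[q0]10 (head at position 3)
Step 4: δ(q0, 1) = (q0, 0, R)  ⊢  0100[q0]0 (head at position 4)
Step 5: δ(q0, 0) = (q0, 1, R)  ⊢  01001[q0]□ (head at position 5)
Step 6: δ(q0, □) = (q1, □, L)  ⊢  0100[q1]1□ (head at position 4)
Step 7: δ(q1, 1) = (q1, 1, L)  ⊢  010[q1]01□ (head at position 3)
Step 8: δ(q1, 0) = (q1, 0, L)  ⊢  01[q1]001□ (head at position 2)
Step 9: δ(q1, 0) = (q1, 0, L)  ⊢  0[q1]1001□ (head at position 1)
Step 10: δ(q1, 1) = (q1, 1, L)  ⊢  [q1]01001□ (head at position 0)
Step 11: δ(q1, 0) = (q1, 0, L)  ⊢  [q1]□01001□ (head at position -1)
Step 12: δ(q1, □) = (qA, □, R)  ⊢  □[qA]01001□ (head at position 0)
The machine is in qA, so it halts and accepts.
Number of transitions executed: 12.

Final answer: 12 steps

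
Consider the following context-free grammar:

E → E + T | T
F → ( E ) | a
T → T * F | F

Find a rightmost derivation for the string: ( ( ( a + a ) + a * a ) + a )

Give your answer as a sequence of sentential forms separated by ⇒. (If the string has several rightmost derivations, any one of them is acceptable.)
Start with E.
Step 1: the rightmost non-terminal is E; apply E → T:  T
Step 2: the rightmost non-terminal is T; apply T → F:  F
Step 3: the rightmost non-terminal is F; apply F → ( E ):  ( E )
Step 4: the rightmost non-terminal is E; apply E → E + T:  ( E + T )
Step 5: the rightmost non-terminal is T; apply T → F:  ( E + F )
Step 6: the rightmost non-terminal is F; apply F → a:  ( E + a )
Step 7: the rightmost non-terminal is E; apply E → T:  ( T + a )
Step 8: the rightmost non-terminal is T; apply T → F:  ( F + a )
Step 9: the rightmost non-terminal is F; apply F → ( E ):  ( ( E ) + a )
Step 10: the rightmost non-terminal is E; apply E → E + T:  ( ( E + T ) + a )
Step 11: the rightmost non-terminal is T; apply T → T * F:  ( ( E + T * F ) + a )
Step 12: the rightmost non-terminal is F; apply F → a:  ( ( E + T * a ) + a )
Step 13: the rightmost non-terminal is T; apply T → F:  ( ( E + F * a ) + a )
Step 14: the rightmost non-terminal is F; apply F → a:  ( ( E + a * a ) + a )
Step 15: the rightmost non-terminal is E; apply E → T:  ( ( T + a * a ) + a )
Step 16: the rightmost non-terminal is T; apply T → F:  ( ( F + a * a ) + a )
Step 17: the rightmost non-terminal is F; apply F → ( E ):  ( ( ( E ) + a * a ) + a )
Step 18: the rightmost non-terminal is E; apply E → E + T:  ( ( ( E + T ) + a * a ) + a )
Step 19: the rightmost non-terminal is T; apply T → F:  ( ( ( E + F ) + a * a ) + a )
Step 20: the rightmost non-terminal is F; apply F → a:  ( ( ( E + a ) + a * a ) + a )
Step 21: the rightmost non-terminal is E; apply E → T:  ( ( ( T + a ) + a * a ) + a )
Step 22: the rightmost non-terminal is T; apply T → F:  ( ( ( F + a ) + a * a ) + a )
Step 23: the rightmost non-terminal is F; apply F → a:  ( ( ( a + a ) + a * a ) + a )

Final answer: E ⇒ T ⇒ F ⇒ ( E ) ⇒ ( E + T ) ⇒ ( E + F ) ⇒ ( E + a ) ⇒ ( T + a ) ⇒ ( F + a ) ⇒ ( ( E ) + a ) ⇒ ( ( E + T ) + a ) ⇒ ( ( E + T * F ) + a ) ⇒ ( ( E + T * a ) + a ) ⇒ ( ( E + F * a ) + a ) ⇒ ( ( E + a * a ) + a ) ⇒ ( ( T + a * a ) + a ) ⇒ ( ( F + a * a ) + a ) ⇒ ( ( ( E ) + a * a ) + a ) ⇒ ( ( ( E + T ) + a * a ) + a ) ⇒ ( ( ( E + F ) + a * a ) + a ) ⇒ ( ( ( E + a ) + a * a ) + a ) ⇒ ( ( ( T + a ) + a * a ) + a ) ⇒ ( ( ( F + a ) + a * a ) + a ) ⇒ ( ( ( a + a ) + a * a ) + a )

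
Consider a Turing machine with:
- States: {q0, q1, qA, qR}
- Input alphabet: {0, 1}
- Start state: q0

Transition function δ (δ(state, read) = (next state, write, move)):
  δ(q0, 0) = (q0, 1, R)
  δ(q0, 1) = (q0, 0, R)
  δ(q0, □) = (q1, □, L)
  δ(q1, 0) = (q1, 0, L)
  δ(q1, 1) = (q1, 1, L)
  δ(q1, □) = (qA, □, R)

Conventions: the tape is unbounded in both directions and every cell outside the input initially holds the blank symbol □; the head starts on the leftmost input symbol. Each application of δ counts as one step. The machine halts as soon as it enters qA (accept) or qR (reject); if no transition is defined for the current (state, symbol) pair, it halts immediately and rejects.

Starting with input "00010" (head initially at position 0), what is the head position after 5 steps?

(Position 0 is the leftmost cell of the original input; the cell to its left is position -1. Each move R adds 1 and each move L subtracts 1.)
Step 0: [q0]00010 (head at position 0)
Step 1: δ(q0, 0) = (q0, 1, R)  ⊢  1[q0]0010 (head at position 1)
Step 2: δ(q0, 0) = (q0, 1, R)  ⊢  11[q0]010 (head at position 2)
Step 3: δ(q0, 0) = (q0, 1, R)  ⊢  111[q0]10 (head at position 3)
Step 4: δ(q0, 1) = (q0, 0, R)  ⊢  1110[q0]0 (head at position 4)
Step 5: δ(q0, 0) = (q0, 1, R)  ⊢  11101[q0]□ (head at position 5)
Head position after 5 steps: 5

Final answer: Position 5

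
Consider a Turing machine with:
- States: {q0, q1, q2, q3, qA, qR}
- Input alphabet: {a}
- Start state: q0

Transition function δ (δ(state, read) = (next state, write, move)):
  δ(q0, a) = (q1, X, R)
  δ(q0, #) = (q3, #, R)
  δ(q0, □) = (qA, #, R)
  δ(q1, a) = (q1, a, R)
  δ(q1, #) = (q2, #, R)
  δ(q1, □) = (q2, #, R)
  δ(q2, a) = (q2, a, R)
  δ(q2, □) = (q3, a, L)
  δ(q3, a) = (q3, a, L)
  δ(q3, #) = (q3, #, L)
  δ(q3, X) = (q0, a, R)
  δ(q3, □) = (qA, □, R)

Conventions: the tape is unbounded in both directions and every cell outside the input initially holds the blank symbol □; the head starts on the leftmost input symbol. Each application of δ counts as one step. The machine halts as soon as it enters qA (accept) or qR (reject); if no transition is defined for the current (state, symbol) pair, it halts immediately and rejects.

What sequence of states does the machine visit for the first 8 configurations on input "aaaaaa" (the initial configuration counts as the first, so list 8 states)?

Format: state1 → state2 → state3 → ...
Step 0: [q0]aaaaaa (head at position 0)
Step 1: δ(q0, a) = (q1, X, R)  ⊢  X[q1]aaaaa (head at position 1)
Step 2: δ(q1, a) = (q1, a, R)  ⊢  Xa[q1]aaaa (head at position 2)
Step 3: δ(q1, a) = (q1, a, R)  ⊢  Xaa[q1]aaa (head at position 3)
Step 4: δ(q1, a) = (q1, a, R)  ⊢  Xaaa[q1]aa (head at position 4)
Step 5: δ(q1, a) = (q1, a, R)  ⊢  Xaaaa[q1]a (head at position 5)
Step 6: δ(q1, a) = (q1, a, R)  ⊢  Xaaaaa[q1]□ (head at position 6)
Step 7: δ(q1, □) = (q2, #, R)  ⊢  Xaaaaa#[q2]□ (head at position 7)
Reading off the states of these 8 configurations: q0 → q1 → q1 → q1 → q1 → q1 → q1 → q2

Final answer: q0 → q1 → q1 → q1 → q1 → q1 → q1 → q2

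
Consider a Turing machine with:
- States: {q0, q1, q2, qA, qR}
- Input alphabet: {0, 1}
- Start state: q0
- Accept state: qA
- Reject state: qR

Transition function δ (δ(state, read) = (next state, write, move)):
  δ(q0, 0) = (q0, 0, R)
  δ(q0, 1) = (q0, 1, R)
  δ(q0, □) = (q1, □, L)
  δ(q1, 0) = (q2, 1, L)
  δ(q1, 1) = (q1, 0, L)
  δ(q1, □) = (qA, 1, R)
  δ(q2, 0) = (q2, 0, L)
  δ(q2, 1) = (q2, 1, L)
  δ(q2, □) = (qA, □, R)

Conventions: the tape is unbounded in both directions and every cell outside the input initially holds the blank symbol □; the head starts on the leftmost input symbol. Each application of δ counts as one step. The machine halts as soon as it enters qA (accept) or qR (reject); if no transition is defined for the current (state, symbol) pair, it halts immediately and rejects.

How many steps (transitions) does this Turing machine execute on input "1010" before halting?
Step 0: [q0]1010 (head at position 0)
Step 1: δ(q0, 1) = (q0, 1, R)  ⊢  1[q0]010 (head at position 1)
Step 2: δ(q0, 0) = (q0, 0, R)  ⊢  10[q0]10 (head at position 2)
Step 3: δ(q0, 1) = (q0, 1, R)  ⊢  101[q0]0 (head at position 3)
Step 4: δ(q0, 0) = (q0, 0, R)  ⊢  1010[q0]□ (head at position 4)
Step 5: δ(q0, □) = (q1, □, L)  ⊢  101[q1]0□ (head at position 3)
Step 6: δ(q1, 0) = (q2, 1, L)  ⊢  10[q2]11□ (head at position 2)
Step 7: δ(q2, 1) = (q2, 1, L)  ⊢  1[q2]011□ (head at position 1)
Step 8: δ(q2, 0) = (q2, 0, L)  ⊢  [q2]1011□ (head at position 0)
Step 9: δ(q2, 1) = (q2, 1, L)  ⊢  [q2]□1011□ (head at position -1)
Step 10: δ(q2, □) = (qA, □, R)  ⊢  □[qA]1011□ (head at position 0)
The machine is in qA, so it halts and accepts.
Number of transitions executed: 10.

Final answer: 10 steps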